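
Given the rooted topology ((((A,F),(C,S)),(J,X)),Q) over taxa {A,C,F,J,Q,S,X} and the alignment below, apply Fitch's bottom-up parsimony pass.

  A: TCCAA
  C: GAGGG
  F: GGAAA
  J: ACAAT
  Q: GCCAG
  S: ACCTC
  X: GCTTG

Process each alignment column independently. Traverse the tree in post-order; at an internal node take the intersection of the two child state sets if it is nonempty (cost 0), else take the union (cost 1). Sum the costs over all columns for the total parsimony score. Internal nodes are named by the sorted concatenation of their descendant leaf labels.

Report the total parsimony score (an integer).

site 0, node AF: A={T} ∪ F={G} → {G,T} (+1)
site 0, node CS: C={G} ∪ S={A} → {A,G} (+1)
site 0, node ACFS: AF={G,T} ∩ CS={A,G} → {G} (+0)
site 0, node JX: J={A} ∪ X={G} → {A,G} (+1)
site 0, node ACFJSX: ACFS={G} ∩ JX={A,G} → {G} (+0)
site 0, node ACFJQSX: ACFJSX={G} ∩ Q={G} → {G} (+0)
site 1, node AF: A={C} ∪ F={G} → {C,G} (+1)
site 1, node CS: C={A} ∪ S={C} → {A,C} (+1)
site 1, node ACFS: AF={C,G} ∩ CS={A,C} → {C} (+0)
site 1, node JX: J={C} ∩ X={C} → {C} (+0)
site 1, node ACFJSX: ACFS={C} ∩ JX={C} → {C} (+0)
site 1, node ACFJQSX: ACFJSX={C} ∩ Q={C} → {C} (+0)
site 2, node AF: A={C} ∪ F={A} → {A,C} (+1)
site 2, node CS: C={G} ∪ S={C} → {C,G} (+1)
site 2, node ACFS: AF={A,C} ∩ CS={C,G} → {C} (+0)
site 2, node JX: J={A} ∪ X={T} → {A,T} (+1)
site 2, node ACFJSX: ACFS={C} ∪ JX={A,T} → {A,C,T} (+1)
site 2, node ACFJQSX: ACFJSX={A,C,T} ∩ Q={C} → {C} (+0)
site 3, node AF: A={A} ∩ F={A} → {A} (+0)
site 3, node CS: C={G} ∪ S={T} → {G,T} (+1)
site 3, node ACFS: AF={A} ∪ CS={G,T} → {A,G,T} (+1)
site 3, node JX: J={A} ∪ X={T} → {A,T} (+1)
site 3, node ACFJSX: ACFS={A,G,T} ∩ JX={A,T} → {A,T} (+0)
site 3, node ACFJQSX: ACFJSX={A,T} ∩ Q={A} → {A} (+0)
site 4, node AF: A={A} ∩ F={A} → {A} (+0)
site 4, node CS: C={G} ∪ S={C} → {C,G} (+1)
site 4, node ACFS: AF={A} ∪ CS={C,G} → {A,C,G} (+1)
site 4, node JX: J={T} ∪ X={G} → {G,T} (+1)
site 4, node ACFJSX: ACFS={A,C,G} ∩ JX={G,T} → {G} (+0)
site 4, node ACFJQSX: ACFJSX={G} ∩ Q={G} → {G} (+0)
per-site changes: [3, 2, 4, 3, 3]; total = 15

15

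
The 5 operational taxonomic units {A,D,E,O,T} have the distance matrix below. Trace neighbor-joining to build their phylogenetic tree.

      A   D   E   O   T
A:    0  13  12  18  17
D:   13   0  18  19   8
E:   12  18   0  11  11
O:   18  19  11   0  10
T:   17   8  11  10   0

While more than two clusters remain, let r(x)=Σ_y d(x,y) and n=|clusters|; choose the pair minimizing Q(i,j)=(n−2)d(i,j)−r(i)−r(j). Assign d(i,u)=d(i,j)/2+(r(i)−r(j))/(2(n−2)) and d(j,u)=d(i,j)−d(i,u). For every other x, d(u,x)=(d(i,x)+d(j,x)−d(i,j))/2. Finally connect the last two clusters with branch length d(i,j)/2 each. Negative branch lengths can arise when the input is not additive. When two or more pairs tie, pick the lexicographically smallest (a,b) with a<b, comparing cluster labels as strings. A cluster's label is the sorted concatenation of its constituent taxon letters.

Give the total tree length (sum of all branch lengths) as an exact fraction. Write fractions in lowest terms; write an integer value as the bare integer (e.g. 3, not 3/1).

127/4

1. join D+T (d=8, Q=-80) ⇒ DT; edges |D|=6, |T|=2
  updated: d(A,DT)=11, d(DT,E)=21/2, d(DT,O)=21/2
2. join A+DT (d=11, Q=-51) ⇒ ADT; edges |A|=31/4, |DT|=13/4
  updated: d(ADT,E)=23/4, d(ADT,O)=35/4
3. join ADT+E (d=23/4, Q=-51/2) ⇒ ADET; edges |ADT|=7/4, |E|=4
  updated: d(ADET,O)=7
4. join ADET+O (d=7) ⇒ ADEOT; edges |ADET|=7/2, |O|=7/2
final tree: (((A:31/4,(D:6,T:2):13/4):7/4,E:4):7/2,O:7/2)
total length: 127/4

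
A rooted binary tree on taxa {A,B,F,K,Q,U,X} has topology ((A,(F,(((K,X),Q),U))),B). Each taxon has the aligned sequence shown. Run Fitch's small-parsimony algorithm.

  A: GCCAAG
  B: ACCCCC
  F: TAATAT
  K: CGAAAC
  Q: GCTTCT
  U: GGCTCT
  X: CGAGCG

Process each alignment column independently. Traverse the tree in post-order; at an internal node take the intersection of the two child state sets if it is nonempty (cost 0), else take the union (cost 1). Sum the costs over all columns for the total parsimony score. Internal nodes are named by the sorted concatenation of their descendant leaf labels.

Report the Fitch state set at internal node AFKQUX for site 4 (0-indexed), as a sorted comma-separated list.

A

site 0, node KX: K={C} ∩ X={C} → {C} (+0)
site 0, node KQX: KX={C} ∪ Q={G} → {C,G} (+1)
site 0, node KQUX: KQX={C,G} ∩ U={G} → {G} (+0)
site 0, node FKQUX: F={T} ∪ KQUX={G} → {G,T} (+1)
site 0, node AFKQUX: A={G} ∩ FKQUX={G,T} → {G} (+0)
site 0, node ABFKQUX: AFKQUX={G} ∪ B={A} → {A,G} (+1)
site 1, node KX: K={G} ∩ X={G} → {G} (+0)
site 1, node KQX: KX={G} ∪ Q={C} → {C,G} (+1)
site 1, node KQUX: KQX={C,G} ∩ U={G} → {G} (+0)
site 1, node FKQUX: F={A} ∪ KQUX={G} → {A,G} (+1)
site 1, node AFKQUX: A={C} ∪ FKQUX={A,G} → {A,C,G} (+1)
site 1, node ABFKQUX: AFKQUX={A,C,G} ∩ B={C} → {C} (+0)
site 2, node KX: K={A} ∩ X={A} → {A} (+0)
site 2, node KQX: KX={A} ∪ Q={T} → {A,T} (+1)
site 2, node KQUX: KQX={A,T} ∪ U={C} → {A,C,T} (+1)
site 2, node FKQUX: F={A} ∩ KQUX={A,C,T} → {A} (+0)
site 2, node AFKQUX: A={C} ∪ FKQUX={A} → {A,C} (+1)
site 2, node ABFKQUX: AFKQUX={A,C} ∩ B={C} → {C} (+0)
site 3, node KX: K={A} ∪ X={G} → {A,G} (+1)
site 3, node KQX: KX={A,G} ∪ Q={T} → {A,G,T} (+1)
site 3, node KQUX: KQX={A,G,T} ∩ U={T} → {T} (+0)
site 3, node FKQUX: F={T} ∩ KQUX={T} → {T} (+0)
site 3, node AFKQUX: A={A} ∪ FKQUX={T} → {A,T} (+1)
site 3, node ABFKQUX: AFKQUX={A,T} ∪ B={C} → {A,C,T} (+1)
site 4, node KX: K={A} ∪ X={C} → {A,C} (+1)
site 4, node KQX: KX={A,C} ∩ Q={C} → {C} (+0)
site 4, node KQUX: KQX={C} ∩ U={C} → {C} (+0)
site 4, node FKQUX: F={A} ∪ KQUX={C} → {A,C} (+1)
site 4, node AFKQUX: A={A} ∩ FKQUX={A,C} → {A} (+0)
site 4, node ABFKQUX: AFKQUX={A} ∪ B={C} → {A,C} (+1)
site 5, node KX: K={C} ∪ X={G} → {C,G} (+1)
site 5, node KQX: KX={C,G} ∪ Q={T} → {C,G,T} (+1)
site 5, node KQUX: KQX={C,G,T} ∩ U={T} → {T} (+0)
site 5, node FKQUX: F={T} ∩ KQUX={T} → {T} (+0)
site 5, node AFKQUX: A={G} ∪ FKQUX={T} → {G,T} (+1)
site 5, node ABFKQUX: AFKQUX={G,T} ∪ B={C} → {C,G,T} (+1)
per-site changes: [3, 3, 3, 4, 3, 4]; total = 20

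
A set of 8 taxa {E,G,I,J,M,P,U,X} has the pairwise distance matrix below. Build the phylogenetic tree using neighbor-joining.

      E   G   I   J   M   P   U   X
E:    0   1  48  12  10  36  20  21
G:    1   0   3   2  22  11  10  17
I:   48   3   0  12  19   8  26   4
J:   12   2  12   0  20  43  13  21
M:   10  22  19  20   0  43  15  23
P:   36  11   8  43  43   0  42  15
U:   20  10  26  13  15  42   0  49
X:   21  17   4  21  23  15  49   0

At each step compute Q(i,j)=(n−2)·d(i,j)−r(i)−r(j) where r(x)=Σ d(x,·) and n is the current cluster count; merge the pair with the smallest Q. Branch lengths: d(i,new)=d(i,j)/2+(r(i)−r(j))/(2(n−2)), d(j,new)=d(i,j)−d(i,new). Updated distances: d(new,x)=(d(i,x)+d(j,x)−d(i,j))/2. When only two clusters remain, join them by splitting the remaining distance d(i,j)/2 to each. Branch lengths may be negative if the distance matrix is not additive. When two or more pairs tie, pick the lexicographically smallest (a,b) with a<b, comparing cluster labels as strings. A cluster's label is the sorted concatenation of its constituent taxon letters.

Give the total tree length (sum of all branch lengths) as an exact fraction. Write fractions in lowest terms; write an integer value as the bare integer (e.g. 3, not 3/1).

step 1: merge (I,P) at d=8, Q=-270; branch lengths I→-5/2, P→21/2; new cluster IP
  updated: d(E,IP)=38, d(G,IP)=3, d(IP,J)=47/2, d(IP,M)=27, d(IP,U)=30, d(IP,X)=11/2
step 2: merge (IP,X) at d=11/2, Q=-236; branch lengths IP→9/5, X→37/10; new cluster IPX
  updated: d(E,IPX)=107/4, d(G,IPX)=29/4, d(IPX,J)=39/2, d(IPX,M)=89/4, d(IPX,U)=147/4
step 3: merge (G,IPX) at d=29/4, Q=-503/4; branch lengths G→-165/32, IPX→397/32; new cluster GIPX
  updated: d(E,GIPX)=41/4, d(GIPX,J)=57/8, d(GIPX,M)=37/2, d(GIPX,U)=79/4
step 4: merge (GIPX,J) at d=57/8, Q=-691/8; branch lengths GIPX→199/48, J→143/48; new cluster GIJPX
  updated: d(E,GIJPX)=121/16, d(GIJPX,M)=251/16, d(GIJPX,U)=205/16
step 5: merge (E,GIJPX) at d=121/16, Q=-117/2; branch lengths E→133/32, GIJPX→109/32; new cluster EGIJPX
  updated: d(EGIJPX,M)=145/16, d(EGIJPX,U)=101/8
step 6: merge (EGIJPX,M) at d=145/16, Q=-587/16; branch lengths EGIJPX→107/32, M→183/32; new cluster EGIJMPX
  updated: d(EGIJMPX,U)=297/32
step 7: merge (EGIJMPX,U) at d=297/32; branch lengths EGIJMPX→297/64, U→297/64; new cluster EGIJMPUX
final tree: (((E:133/32,((G:-165/32,((I:-5/2,P:21/2):9/5,X:37/10):397/32):199/48,J:143/48):109/32):107/32,M:183/32):297/64,U:297/64)
total length: 1721/32

1721/32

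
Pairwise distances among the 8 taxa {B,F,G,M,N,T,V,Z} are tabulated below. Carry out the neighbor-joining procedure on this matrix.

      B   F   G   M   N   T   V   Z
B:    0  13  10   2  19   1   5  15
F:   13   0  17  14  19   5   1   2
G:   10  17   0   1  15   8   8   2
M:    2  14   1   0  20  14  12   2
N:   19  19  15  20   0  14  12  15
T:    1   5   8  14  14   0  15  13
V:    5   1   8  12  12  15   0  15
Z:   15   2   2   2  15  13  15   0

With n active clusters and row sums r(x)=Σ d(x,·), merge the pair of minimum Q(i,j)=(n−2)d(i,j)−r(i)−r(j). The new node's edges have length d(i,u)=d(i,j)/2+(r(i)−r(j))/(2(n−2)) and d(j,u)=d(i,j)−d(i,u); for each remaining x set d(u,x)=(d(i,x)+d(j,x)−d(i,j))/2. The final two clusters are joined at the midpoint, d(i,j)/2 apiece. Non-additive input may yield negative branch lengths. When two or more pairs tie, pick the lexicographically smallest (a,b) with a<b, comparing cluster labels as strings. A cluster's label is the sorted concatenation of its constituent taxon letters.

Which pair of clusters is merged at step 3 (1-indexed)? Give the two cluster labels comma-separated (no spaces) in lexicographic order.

G,M

1. join F+V (d=1, Q=-133) ⇒ FV; edges |F|=3/4, |V|=1/4
  updated: d(B,FV)=17/2, d(FV,G)=12, d(FV,M)=25/2, d(FV,N)=15, d(FV,T)=19/2, d(FV,Z)=8
2. join B+T (d=1, Q=-110) ⇒ BT; edges |B|=1/10, |T|=9/10
  updated: d(BT,FV)=17/2, d(BT,G)=17/2, d(BT,M)=15/2, d(BT,N)=16, d(BT,Z)=27/2
3. join G+M (d=1, Q=-155/2) ⇒ GM; edges |G|=-1/16, |M|=17/16
  updated: d(BT,GM)=15/2, d(FV,GM)=47/4, d(GM,N)=17, d(GM,Z)=3/2
4. join GM+Z (d=3/2, Q=-285/4) ⇒ GMZ; edges |GM|=17/24, |Z|=19/24
  updated: d(BT,GMZ)=39/4, d(FV,GMZ)=73/8, d(GMZ,N)=61/4
5. join BT+FV (d=17/2, Q=-399/8) ⇒ BFTV; edges |BT|=149/32, |FV|=123/32
  updated: d(BFTV,GMZ)=83/16, d(BFTV,N)=45/4
6. join BFTV+GMZ (d=83/16, Q=-507/16) ⇒ BFGMTVZ; edges |BFTV|=19/32, |GMZ|=147/32
  updated: d(BFGMTVZ,N)=341/32
7. join BFGMTVZ+N (d=341/32) ⇒ BFGMNTVZ; edges |BFGMTVZ|=341/64, |N|=341/64
final tree: ((((B:1/10,T:9/10):149/32,(F:3/4,V:1/4):123/32):19/32,((G:-1/16,M:17/16):17/24,Z:19/24):147/32):341/64,N:341/64)
total length: 923/32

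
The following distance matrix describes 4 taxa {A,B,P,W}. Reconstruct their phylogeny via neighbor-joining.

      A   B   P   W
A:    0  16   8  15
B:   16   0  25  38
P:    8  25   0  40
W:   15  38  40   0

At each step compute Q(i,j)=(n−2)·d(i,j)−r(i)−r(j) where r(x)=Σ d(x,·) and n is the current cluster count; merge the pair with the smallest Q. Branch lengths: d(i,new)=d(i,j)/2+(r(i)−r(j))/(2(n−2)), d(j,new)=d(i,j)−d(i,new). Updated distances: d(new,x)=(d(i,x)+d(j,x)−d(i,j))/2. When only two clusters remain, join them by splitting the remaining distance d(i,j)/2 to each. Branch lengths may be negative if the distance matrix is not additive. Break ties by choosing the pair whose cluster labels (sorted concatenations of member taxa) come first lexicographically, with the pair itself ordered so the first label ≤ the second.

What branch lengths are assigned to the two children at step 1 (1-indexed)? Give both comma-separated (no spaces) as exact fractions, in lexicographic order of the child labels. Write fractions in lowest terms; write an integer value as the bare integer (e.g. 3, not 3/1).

iteration 1: select A,W (d=15, Q=-102); attach at lengths (-6, 21); label the merged cluster AW
  updated: d(AW,B)=39/2, d(AW,P)=33/2
iteration 2: select AW,B (d=39/2, Q=-61); attach at lengths (11/2, 14); label the merged cluster ABW
  updated: d(ABW,P)=11
iteration 3: select ABW,P (d=11); attach at lengths (11/2, 11/2); label the merged cluster ABPW
final tree: (((A:-6,W:21):11/2,B:14):11/2,P:11/2)
total length: 91/2

-6,21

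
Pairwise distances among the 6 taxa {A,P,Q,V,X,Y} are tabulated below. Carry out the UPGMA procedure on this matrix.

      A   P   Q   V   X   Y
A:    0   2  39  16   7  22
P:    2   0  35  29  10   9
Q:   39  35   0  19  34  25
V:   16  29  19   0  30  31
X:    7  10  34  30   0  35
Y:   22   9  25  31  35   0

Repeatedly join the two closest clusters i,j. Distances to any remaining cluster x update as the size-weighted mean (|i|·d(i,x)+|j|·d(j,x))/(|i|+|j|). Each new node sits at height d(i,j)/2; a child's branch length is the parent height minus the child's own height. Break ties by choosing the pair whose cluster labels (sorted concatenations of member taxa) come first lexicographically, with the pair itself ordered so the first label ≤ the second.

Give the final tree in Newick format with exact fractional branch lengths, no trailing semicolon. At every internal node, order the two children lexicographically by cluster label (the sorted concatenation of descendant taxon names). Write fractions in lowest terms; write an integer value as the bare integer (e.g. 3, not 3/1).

step 1: merge (A,P) at d=2; branch lengths A→1, P→1; new cluster AP
  updated: d(AP,Q)=37, d(AP,V)=45/2, d(AP,X)=17/2, d(AP,Y)=31/2
step 2: merge (AP,X) at d=17/2; branch lengths AP→13/4, X→17/4; new cluster APX
  updated: d(APX,Q)=36, d(APX,V)=25, d(APX,Y)=22
step 3: merge (Q,V) at d=19; branch lengths Q→19/2, V→19/2; new cluster QV
  updated: d(APX,QV)=61/2, d(QV,Y)=28
step 4: merge (APX,Y) at d=22; branch lengths APX→27/4, Y→11; new cluster APXY
  updated: d(APXY,QV)=239/8
step 5: merge (APXY,QV) at d=239/8; branch lengths APXY→63/16, QV→87/16; new cluster APQVXY
final tree: ((((A:1,P:1):13/4,X:17/4):27/4,Y:11):63/16,(Q:19/2,V:19/2):87/16)
total length: 445/8

((((A:1,P:1):13/4,X:17/4):27/4,Y:11):63/16,(Q:19/2,V:19/2):87/16)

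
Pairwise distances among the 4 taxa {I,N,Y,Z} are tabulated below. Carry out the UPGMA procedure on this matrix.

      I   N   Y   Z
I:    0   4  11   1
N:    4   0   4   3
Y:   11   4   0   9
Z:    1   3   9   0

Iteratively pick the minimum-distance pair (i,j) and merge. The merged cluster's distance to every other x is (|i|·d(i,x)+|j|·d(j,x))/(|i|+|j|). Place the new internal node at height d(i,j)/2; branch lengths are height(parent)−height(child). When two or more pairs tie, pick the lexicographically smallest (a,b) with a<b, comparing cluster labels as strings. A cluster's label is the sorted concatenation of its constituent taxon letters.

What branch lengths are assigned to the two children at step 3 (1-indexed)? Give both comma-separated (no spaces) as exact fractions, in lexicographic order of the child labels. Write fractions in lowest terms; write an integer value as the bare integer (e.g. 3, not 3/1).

9/4,4

iteration 1: select I,Z (d=1); attach at lengths (1/2, 1/2); label the merged cluster IZ
  updated: d(IZ,N)=7/2, d(IZ,Y)=10
iteration 2: select IZ,N (d=7/2); attach at lengths (5/4, 7/4); label the merged cluster INZ
  updated: d(INZ,Y)=8
iteration 3: select INZ,Y (d=8); attach at lengths (9/4, 4); label the merged cluster INYZ
final tree: (((I:1/2,Z:1/2):5/4,N:7/4):9/4,Y:4)
total length: 41/4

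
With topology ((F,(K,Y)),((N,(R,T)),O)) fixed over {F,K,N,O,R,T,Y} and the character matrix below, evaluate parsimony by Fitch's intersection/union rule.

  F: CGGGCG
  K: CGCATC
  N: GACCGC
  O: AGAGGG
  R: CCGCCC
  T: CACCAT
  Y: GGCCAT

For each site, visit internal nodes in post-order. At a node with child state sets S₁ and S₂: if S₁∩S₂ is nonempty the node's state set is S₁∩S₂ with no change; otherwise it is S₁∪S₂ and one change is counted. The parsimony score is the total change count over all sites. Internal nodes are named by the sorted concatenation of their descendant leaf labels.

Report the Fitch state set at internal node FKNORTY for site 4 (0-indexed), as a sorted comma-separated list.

KY@0: {C} ∪ {G} = {C,G} (union, +1)
FKY@0: {C} ∩ {C,G} = {C} (intersection, +0)
RT@0: {C} ∩ {C} = {C} (intersection, +0)
NRT@0: {G} ∪ {C} = {C,G} (union, +1)
NORT@0: {C,G} ∪ {A} = {A,C,G} (union, +1)
FKNORTY@0: {C} ∩ {A,C,G} = {C} (intersection, +0)
KY@1: {G} ∩ {G} = {G} (intersection, +0)
FKY@1: {G} ∩ {G} = {G} (intersection, +0)
RT@1: {C} ∪ {A} = {A,C} (union, +1)
NRT@1: {A} ∩ {A,C} = {A} (intersection, +0)
NORT@1: {A} ∪ {G} = {A,G} (union, +1)
FKNORTY@1: {G} ∩ {A,G} = {G} (intersection, +0)
KY@2: {C} ∩ {C} = {C} (intersection, +0)
FKY@2: {G} ∪ {C} = {C,G} (union, +1)
RT@2: {G} ∪ {C} = {C,G} (union, +1)
NRT@2: {C} ∩ {C,G} = {C} (intersection, +0)
NORT@2: {C} ∪ {A} = {A,C} (union, +1)
FKNORTY@2: {C,G} ∩ {A,C} = {C} (intersection, +0)
KY@3: {A} ∪ {C} = {A,C} (union, +1)
FKY@3: {G} ∪ {A,C} = {A,C,G} (union, +1)
RT@3: {C} ∩ {C} = {C} (intersection, +0)
NRT@3: {C} ∩ {C} = {C} (intersection, +0)
NORT@3: {C} ∪ {G} = {C,G} (union, +1)
FKNORTY@3: {A,C,G} ∩ {C,G} = {C,G} (intersection, +0)
KY@4: {T} ∪ {A} = {A,T} (union, +1)
FKY@4: {C} ∪ {A,T} = {A,C,T} (union, +1)
RT@4: {C} ∪ {A} = {A,C} (union, +1)
NRT@4: {G} ∪ {A,C} = {A,C,G} (union, +1)
NORT@4: {A,C,G} ∩ {G} = {G} (intersection, +0)
FKNORTY@4: {A,C,T} ∪ {G} = {A,C,G,T} (union, +1)
KY@5: {C} ∪ {T} = {C,T} (union, +1)
FKY@5: {G} ∪ {C,T} = {C,G,T} (union, +1)
RT@5: {C} ∪ {T} = {C,T} (union, +1)
NRT@5: {C} ∩ {C,T} = {C} (intersection, +0)
NORT@5: {C} ∪ {G} = {C,G} (union, +1)
FKNORTY@5: {C,G,T} ∩ {C,G} = {C,G} (intersection, +0)
per-site changes: [3, 2, 3, 3, 5, 4]; total = 20

A,C,G,T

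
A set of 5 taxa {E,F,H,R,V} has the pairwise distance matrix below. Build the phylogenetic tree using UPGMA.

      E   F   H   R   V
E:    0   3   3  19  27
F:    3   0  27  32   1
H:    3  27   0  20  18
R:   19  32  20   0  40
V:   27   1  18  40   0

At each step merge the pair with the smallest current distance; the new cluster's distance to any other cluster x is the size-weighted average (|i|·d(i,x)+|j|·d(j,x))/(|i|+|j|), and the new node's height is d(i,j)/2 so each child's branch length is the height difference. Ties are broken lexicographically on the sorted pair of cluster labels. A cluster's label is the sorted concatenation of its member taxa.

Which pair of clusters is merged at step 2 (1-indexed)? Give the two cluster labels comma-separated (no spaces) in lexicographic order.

iteration 1: select F,V (d=1); attach at lengths (1/2, 1/2); label the merged cluster FV
  updated: d(E,FV)=15, d(FV,H)=45/2, d(FV,R)=36
iteration 2: select E,H (d=3); attach at lengths (3/2, 3/2); label the merged cluster EH
  updated: d(EH,FV)=75/4, d(EH,R)=39/2
iteration 3: select EH,FV (d=75/4); attach at lengths (63/8, 71/8); label the merged cluster EFHV
  updated: d(EFHV,R)=111/4
iteration 4: select EFHV,R (d=111/4); attach at lengths (9/2, 111/8); label the merged cluster EFHRV
final tree: (((E:3/2,H:3/2):63/8,(F:1/2,V:1/2):71/8):9/2,R:111/8)
total length: 313/8

E,H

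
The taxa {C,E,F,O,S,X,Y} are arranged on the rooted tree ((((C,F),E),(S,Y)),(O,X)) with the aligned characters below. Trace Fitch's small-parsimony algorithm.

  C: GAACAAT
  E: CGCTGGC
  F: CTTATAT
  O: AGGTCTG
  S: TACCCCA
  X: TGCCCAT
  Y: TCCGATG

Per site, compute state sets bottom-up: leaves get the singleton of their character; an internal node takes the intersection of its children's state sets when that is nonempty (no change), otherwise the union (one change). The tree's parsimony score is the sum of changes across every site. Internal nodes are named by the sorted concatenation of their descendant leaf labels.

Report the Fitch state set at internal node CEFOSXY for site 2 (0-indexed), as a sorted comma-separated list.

[col 0] CF: children C:{G}, F:{C} ∪→ {C,G}; cost 1
[col 0] CEF: children CF:{C,G}, E:{C} ∩→ {C}; cost 0
[col 0] SY: children S:{T}, Y:{T} ∩→ {T}; cost 0
[col 0] CEFSY: children CEF:{C}, SY:{T} ∪→ {C,T}; cost 1
[col 0] OX: children O:{A}, X:{T} ∪→ {A,T}; cost 1
[col 0] CEFOSXY: children CEFSY:{C,T}, OX:{A,T} ∩→ {T}; cost 0
[col 1] CF: children C:{A}, F:{T} ∪→ {A,T}; cost 1
[col 1] CEF: children CF:{A,T}, E:{G} ∪→ {A,G,T}; cost 1
[col 1] SY: children S:{A}, Y:{C} ∪→ {A,C}; cost 1
[col 1] CEFSY: children CEF:{A,G,T}, SY:{A,C} ∩→ {A}; cost 0
[col 1] OX: children O:{G}, X:{G} ∩→ {G}; cost 0
[col 1] CEFOSXY: children CEFSY:{A}, OX:{G} ∪→ {A,G}; cost 1
[col 2] CF: children C:{A}, F:{T} ∪→ {A,T}; cost 1
[col 2] CEF: children CF:{A,T}, E:{C} ∪→ {A,C,T}; cost 1
[col 2] SY: children S:{C}, Y:{C} ∩→ {C}; cost 0
[col 2] CEFSY: children CEF:{A,C,T}, SY:{C} ∩→ {C}; cost 0
[col 2] OX: children O:{G}, X:{C} ∪→ {C,G}; cost 1
[col 2] CEFOSXY: children CEFSY:{C}, OX:{C,G} ∩→ {C}; cost 0
[col 3] CF: children C:{C}, F:{A} ∪→ {A,C}; cost 1
[col 3] CEF: children CF:{A,C}, E:{T} ∪→ {A,C,T}; cost 1
[col 3] SY: children S:{C}, Y:{G} ∪→ {C,G}; cost 1
[col 3] CEFSY: children CEF:{A,C,T}, SY:{C,G} ∩→ {C}; cost 0
[col 3] OX: children O:{T}, X:{C} ∪→ {C,T}; cost 1
[col 3] CEFOSXY: children CEFSY:{C}, OX:{C,T} ∩→ {C}; cost 0
[col 4] CF: children C:{A}, F:{T} ∪→ {A,T}; cost 1
[col 4] CEF: children CF:{A,T}, E:{G} ∪→ {A,G,T}; cost 1
[col 4] SY: children S:{C}, Y:{A} ∪→ {A,C}; cost 1
[col 4] CEFSY: children CEF:{A,G,T}, SY:{A,C} ∩→ {A}; cost 0
[col 4] OX: children O:{C}, X:{C} ∩→ {C}; cost 0
[col 4] CEFOSXY: children CEFSY:{A}, OX:{C} ∪→ {A,C}; cost 1
[col 5] CF: children C:{A}, F:{A} ∩→ {A}; cost 0
[col 5] CEF: children CF:{A}, E:{G} ∪→ {A,G}; cost 1
[col 5] SY: children S:{C}, Y:{T} ∪→ {C,T}; cost 1
[col 5] CEFSY: children CEF:{A,G}, SY:{C,T} ∪→ {A,C,G,T}; cost 1
[col 5] OX: children O:{T}, X:{A} ∪→ {A,T}; cost 1
[col 5] CEFOSXY: children CEFSY:{A,C,G,T}, OX:{A,T} ∩→ {A,T}; cost 0
[col 6] CF: children C:{T}, F:{T} ∩→ {T}; cost 0
[col 6] CEF: children CF:{T}, E:{C} ∪→ {C,T}; cost 1
[col 6] SY: children S:{A}, Y:{G} ∪→ {A,G}; cost 1
[col 6] CEFSY: children CEF:{C,T}, SY:{A,G} ∪→ {A,C,G,T}; cost 1
[col 6] OX: children O:{G}, X:{T} ∪→ {G,T}; cost 1
[col 6] CEFOSXY: children CEFSY:{A,C,G,T}, OX:{G,T} ∩→ {G,T}; cost 0
per-site changes: [3, 4, 3, 4, 4, 4, 4]; total = 26

C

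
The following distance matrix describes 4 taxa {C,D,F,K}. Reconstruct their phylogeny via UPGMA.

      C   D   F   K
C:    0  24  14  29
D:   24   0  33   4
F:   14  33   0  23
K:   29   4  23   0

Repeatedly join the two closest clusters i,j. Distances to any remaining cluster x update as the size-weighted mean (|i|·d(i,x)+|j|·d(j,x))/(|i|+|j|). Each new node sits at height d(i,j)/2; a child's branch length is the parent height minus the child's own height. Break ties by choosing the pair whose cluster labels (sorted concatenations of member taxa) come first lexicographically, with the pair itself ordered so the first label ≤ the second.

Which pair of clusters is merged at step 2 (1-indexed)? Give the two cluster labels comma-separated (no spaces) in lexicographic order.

1. join D+K (d=4) ⇒ DK; edges |D|=2, |K|=2
  updated: d(C,DK)=53/2, d(DK,F)=28
2. join C+F (d=14) ⇒ CF; edges |C|=7, |F|=7
  updated: d(CF,DK)=109/4
3. join CF+DK (d=109/4) ⇒ CDFK; edges |CF|=53/8, |DK|=93/8
final tree: ((C:7,F:7):53/8,(D:2,K:2):93/8)
total length: 145/4

C,F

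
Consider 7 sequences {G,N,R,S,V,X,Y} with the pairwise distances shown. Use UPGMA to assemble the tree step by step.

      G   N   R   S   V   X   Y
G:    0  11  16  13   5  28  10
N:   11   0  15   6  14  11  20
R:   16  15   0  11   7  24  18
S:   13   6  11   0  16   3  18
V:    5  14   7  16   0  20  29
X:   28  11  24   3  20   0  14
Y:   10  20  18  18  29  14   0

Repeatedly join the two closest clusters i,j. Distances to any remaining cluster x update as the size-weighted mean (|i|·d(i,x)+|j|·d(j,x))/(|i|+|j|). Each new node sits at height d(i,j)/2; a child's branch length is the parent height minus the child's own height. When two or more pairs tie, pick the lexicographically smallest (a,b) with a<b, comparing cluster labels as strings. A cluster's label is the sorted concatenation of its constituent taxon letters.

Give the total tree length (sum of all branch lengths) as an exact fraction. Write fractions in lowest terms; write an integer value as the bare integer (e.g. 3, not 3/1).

731/18

step 1: merge (S,X) at d=3; branch lengths S→3/2, X→3/2; new cluster SX
  updated: d(G,SX)=41/2, d(N,SX)=17/2, d(R,SX)=35/2, d(SX,V)=18, d(SX,Y)=16
step 2: merge (G,V) at d=5; branch lengths G→5/2, V→5/2; new cluster GV
  updated: d(GV,N)=25/2, d(GV,R)=23/2, d(GV,SX)=77/4, d(GV,Y)=39/2
step 3: merge (N,SX) at d=17/2; branch lengths N→17/4, SX→11/4; new cluster NSX
  updated: d(GV,NSX)=17, d(NSX,R)=50/3, d(NSX,Y)=52/3
step 4: merge (GV,R) at d=23/2; branch lengths GV→13/4, R→23/4; new cluster GRV
  updated: d(GRV,NSX)=152/9, d(GRV,Y)=19
step 5: merge (GRV,NSX) at d=152/9; branch lengths GRV→97/36, NSX→151/36; new cluster GNRSVX
  updated: d(GNRSVX,Y)=109/6
step 6: merge (GNRSVX,Y) at d=109/6; branch lengths GNRSVX→23/36, Y→109/12; new cluster GNRSVXY
final tree: ((((G:5/2,V:5/2):13/4,R:23/4):97/36,(N:17/4,(S:3/2,X:3/2):11/4):151/36):23/36,Y:109/12)
total length: 731/18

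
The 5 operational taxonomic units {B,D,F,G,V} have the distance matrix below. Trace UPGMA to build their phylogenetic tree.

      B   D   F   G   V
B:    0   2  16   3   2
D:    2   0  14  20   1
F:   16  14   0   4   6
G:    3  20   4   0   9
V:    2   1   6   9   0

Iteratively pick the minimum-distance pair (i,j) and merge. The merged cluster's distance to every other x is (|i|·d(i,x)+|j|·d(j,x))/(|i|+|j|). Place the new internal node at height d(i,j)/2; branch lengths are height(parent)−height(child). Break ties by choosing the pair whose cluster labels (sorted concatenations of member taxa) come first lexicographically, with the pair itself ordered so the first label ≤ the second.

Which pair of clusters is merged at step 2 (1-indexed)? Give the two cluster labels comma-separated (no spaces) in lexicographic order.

B,DV

step 1: merge (D,V) at d=1; branch lengths D→1/2, V→1/2; new cluster DV
  updated: d(B,DV)=2, d(DV,F)=10, d(DV,G)=29/2
step 2: merge (B,DV) at d=2; branch lengths B→1, DV→1/2; new cluster BDV
  updated: d(BDV,F)=12, d(BDV,G)=32/3
step 3: merge (F,G) at d=4; branch lengths F→2, G→2; new cluster FG
  updated: d(BDV,FG)=34/3
step 4: merge (BDV,FG) at d=34/3; branch lengths BDV→14/3, FG→11/3; new cluster BDFGV
final tree: ((B:1,(D:1/2,V:1/2):1/2):14/3,(F:2,G:2):11/3)
total length: 89/6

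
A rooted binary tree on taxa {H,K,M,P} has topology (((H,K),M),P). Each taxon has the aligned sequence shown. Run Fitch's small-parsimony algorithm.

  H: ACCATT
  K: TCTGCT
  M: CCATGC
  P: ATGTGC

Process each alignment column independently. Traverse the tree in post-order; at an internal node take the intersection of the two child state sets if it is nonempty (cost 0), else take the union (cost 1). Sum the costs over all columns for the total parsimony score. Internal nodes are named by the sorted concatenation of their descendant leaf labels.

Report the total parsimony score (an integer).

site 0, node HK: H={A} ∪ K={T} → {A,T} (+1)
site 0, node HKM: HK={A,T} ∪ M={C} → {A,C,T} (+1)
site 0, node HKMP: HKM={A,C,T} ∩ P={A} → {A} (+0)
site 1, node HK: H={C} ∩ K={C} → {C} (+0)
site 1, node HKM: HK={C} ∩ M={C} → {C} (+0)
site 1, node HKMP: HKM={C} ∪ P={T} → {C,T} (+1)
site 2, node HK: H={C} ∪ K={T} → {C,T} (+1)
site 2, node HKM: HK={C,T} ∪ M={A} → {A,C,T} (+1)
site 2, node HKMP: HKM={A,C,T} ∪ P={G} → {A,C,G,T} (+1)
site 3, node HK: H={A} ∪ K={G} → {A,G} (+1)
site 3, node HKM: HK={A,G} ∪ M={T} → {A,G,T} (+1)
site 3, node HKMP: HKM={A,G,T} ∩ P={T} → {T} (+0)
site 4, node HK: H={T} ∪ K={C} → {C,T} (+1)
site 4, node HKM: HK={C,T} ∪ M={G} → {C,G,T} (+1)
site 4, node HKMP: HKM={C,G,T} ∩ P={G} → {G} (+0)
site 5, node HK: H={T} ∩ K={T} → {T} (+0)
site 5, node HKM: HK={T} ∪ M={C} → {C,T} (+1)
site 5, node HKMP: HKM={C,T} ∩ P={C} → {C} (+0)
per-site changes: [2, 1, 3, 2, 2, 1]; total = 11

11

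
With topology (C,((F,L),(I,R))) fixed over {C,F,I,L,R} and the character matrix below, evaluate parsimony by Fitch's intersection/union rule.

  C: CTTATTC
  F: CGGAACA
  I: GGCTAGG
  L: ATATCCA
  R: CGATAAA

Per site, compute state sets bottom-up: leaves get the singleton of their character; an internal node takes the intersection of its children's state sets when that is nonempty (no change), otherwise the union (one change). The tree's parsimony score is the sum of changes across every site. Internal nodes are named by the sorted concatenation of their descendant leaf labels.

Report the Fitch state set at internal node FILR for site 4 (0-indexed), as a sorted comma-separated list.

FL@0: {C} ∪ {A} = {A,C} (union, +1)
IR@0: {G} ∪ {C} = {C,G} (union, +1)
FILR@0: {A,C} ∩ {C,G} = {C} (intersection, +0)
CFILR@0: {C} ∩ {C} = {C} (intersection, +0)
FL@1: {G} ∪ {T} = {G,T} (union, +1)
IR@1: {G} ∩ {G} = {G} (intersection, +0)
FILR@1: {G,T} ∩ {G} = {G} (intersection, +0)
CFILR@1: {T} ∪ {G} = {G,T} (union, +1)
FL@2: {G} ∪ {A} = {A,G} (union, +1)
IR@2: {C} ∪ {A} = {A,C} (union, +1)
FILR@2: {A,G} ∩ {A,C} = {A} (intersection, +0)
CFILR@2: {T} ∪ {A} = {A,T} (union, +1)
FL@3: {A} ∪ {T} = {A,T} (union, +1)
IR@3: {T} ∩ {T} = {T} (intersection, +0)
FILR@3: {A,T} ∩ {T} = {T} (intersection, +0)
CFILR@3: {A} ∪ {T} = {A,T} (union, +1)
FL@4: {A} ∪ {C} = {A,C} (union, +1)
IR@4: {A} ∩ {A} = {A} (intersection, +0)
FILR@4: {A,C} ∩ {A} = {A} (intersection, +0)
CFILR@4: {T} ∪ {A} = {A,T} (union, +1)
FL@5: {C} ∩ {C} = {C} (intersection, +0)
IR@5: {G} ∪ {A} = {A,G} (union, +1)
FILR@5: {C} ∪ {A,G} = {A,C,G} (union, +1)
CFILR@5: {T} ∪ {A,C,G} = {A,C,G,T} (union, +1)
FL@6: {A} ∩ {A} = {A} (intersection, +0)
IR@6: {G} ∪ {A} = {A,G} (union, +1)
FILR@6: {A} ∩ {A,G} = {A} (intersection, +0)
CFILR@6: {C} ∪ {A} = {A,C} (union, +1)
per-site changes: [2, 2, 3, 2, 2, 3, 2]; total = 16

A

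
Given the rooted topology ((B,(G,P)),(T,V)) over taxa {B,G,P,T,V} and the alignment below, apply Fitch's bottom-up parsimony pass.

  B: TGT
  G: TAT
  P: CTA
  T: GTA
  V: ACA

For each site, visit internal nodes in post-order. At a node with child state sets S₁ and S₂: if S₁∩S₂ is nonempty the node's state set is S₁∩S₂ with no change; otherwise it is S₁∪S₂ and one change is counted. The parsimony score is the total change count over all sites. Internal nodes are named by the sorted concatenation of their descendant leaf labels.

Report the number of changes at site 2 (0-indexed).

GP@0: {T} ∪ {C} = {C,T} (union, +1)
BGP@0: {T} ∩ {C,T} = {T} (intersection, +0)
TV@0: {G} ∪ {A} = {A,G} (union, +1)
BGPTV@0: {T} ∪ {A,G} = {A,G,T} (union, +1)
GP@1: {A} ∪ {T} = {A,T} (union, +1)
BGP@1: {G} ∪ {A,T} = {A,G,T} (union, +1)
TV@1: {T} ∪ {C} = {C,T} (union, +1)
BGPTV@1: {A,G,T} ∩ {C,T} = {T} (intersection, +0)
GP@2: {T} ∪ {A} = {A,T} (union, +1)
BGP@2: {T} ∩ {A,T} = {T} (intersection, +0)
TV@2: {A} ∩ {A} = {A} (intersection, +0)
BGPTV@2: {T} ∪ {A} = {A,T} (union, +1)
per-site changes: [3, 3, 2]; total = 8

2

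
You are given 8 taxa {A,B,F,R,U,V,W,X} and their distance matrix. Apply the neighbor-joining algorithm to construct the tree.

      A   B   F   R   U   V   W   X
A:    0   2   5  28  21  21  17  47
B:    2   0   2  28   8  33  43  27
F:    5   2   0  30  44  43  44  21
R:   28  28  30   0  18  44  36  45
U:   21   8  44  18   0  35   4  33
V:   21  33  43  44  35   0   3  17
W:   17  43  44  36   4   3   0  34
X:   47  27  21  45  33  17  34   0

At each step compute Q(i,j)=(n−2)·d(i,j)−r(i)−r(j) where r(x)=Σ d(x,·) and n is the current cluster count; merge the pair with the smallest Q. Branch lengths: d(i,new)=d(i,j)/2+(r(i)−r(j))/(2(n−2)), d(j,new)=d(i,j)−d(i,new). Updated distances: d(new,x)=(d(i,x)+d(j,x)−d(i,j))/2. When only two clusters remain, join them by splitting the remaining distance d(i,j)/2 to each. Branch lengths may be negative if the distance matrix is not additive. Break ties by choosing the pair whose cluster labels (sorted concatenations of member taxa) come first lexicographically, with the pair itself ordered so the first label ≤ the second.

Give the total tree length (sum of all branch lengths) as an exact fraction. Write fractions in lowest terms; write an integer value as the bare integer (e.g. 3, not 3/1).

2317/32

step 1: merge (V,W) at d=3, Q=-359; branch lengths V→11/4, W→1/4; new cluster VW
  updated: d(A,VW)=35/2, d(B,VW)=73/2, d(F,VW)=42, d(R,VW)=77/2, d(U,VW)=18, d(VW,X)=24
step 2: merge (VW,X) at d=24, Q=-507/2; branch lengths VW→199/20, X→281/20; new cluster VWX
  updated: d(A,VWX)=81/4, d(B,VWX)=79/4, d(F,VWX)=39/2, d(R,VWX)=119/4, d(U,VWX)=27/2
step 3: merge (R,U) at d=18, Q=-665/4; branch lengths R→405/32, U→171/32; new cluster RU
  updated: d(A,RU)=31/2, d(B,RU)=9, d(F,RU)=28, d(RU,VWX)=101/8
step 4: merge (RU,VWX) at d=101/8, Q=-795/8; branch lengths RU→247/48, VWX→359/48; new cluster RUVWX
  updated: d(A,RUVWX)=185/16, d(B,RUVWX)=129/16, d(F,RUVWX)=279/16
step 5: merge (A,F) at d=5, Q=-33; branch lengths A→33/32, F→127/32; new cluster AF
  updated: d(AF,B)=-1/2, d(AF,RUVWX)=12
step 6: merge (AF,B) at d=-1/2, Q=-313/16; branch lengths AF→55/32, B→-71/32; new cluster ABF
  updated: d(ABF,RUVWX)=329/32
step 7: merge (ABF,RUVWX) at d=329/32; branch lengths ABF→329/64, RUVWX→329/64; new cluster ABFRUVWX
final tree: (((A:33/32,F:127/32):55/32,B:-71/32):329/64,((R:405/32,U:171/32):247/48,((V:11/4,W:1/4):199/20,X:281/20):359/48):329/64)
total length: 2317/32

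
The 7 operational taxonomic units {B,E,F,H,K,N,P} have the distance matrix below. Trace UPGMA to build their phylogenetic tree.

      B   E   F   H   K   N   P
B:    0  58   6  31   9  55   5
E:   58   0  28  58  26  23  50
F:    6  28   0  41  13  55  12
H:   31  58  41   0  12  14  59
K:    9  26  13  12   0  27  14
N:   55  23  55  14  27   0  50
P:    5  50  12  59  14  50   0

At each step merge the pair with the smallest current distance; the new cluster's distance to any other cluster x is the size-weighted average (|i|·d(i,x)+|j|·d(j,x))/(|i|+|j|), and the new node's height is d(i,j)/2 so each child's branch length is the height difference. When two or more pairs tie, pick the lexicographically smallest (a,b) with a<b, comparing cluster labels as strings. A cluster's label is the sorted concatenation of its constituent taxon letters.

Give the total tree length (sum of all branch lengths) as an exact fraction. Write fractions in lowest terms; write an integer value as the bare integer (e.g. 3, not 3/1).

1627/20

1. join B+P (d=5) ⇒ BP; edges |B|=5/2, |P|=5/2
  updated: d(BP,E)=54, d(BP,F)=9, d(BP,H)=45, d(BP,K)=23/2, d(BP,N)=105/2
2. join BP+F (d=9) ⇒ BFP; edges |BP|=2, |F|=9/2
  updated: d(BFP,E)=136/3, d(BFP,H)=131/3, d(BFP,K)=12, d(BFP,N)=160/3
3. join BFP+K (d=12) ⇒ BFKP; edges |BFP|=3/2, |K|=6
  updated: d(BFKP,E)=81/2, d(BFKP,H)=143/4, d(BFKP,N)=187/4
4. join H+N (d=14) ⇒ HN; edges |H|=7, |N|=7
  updated: d(BFKP,HN)=165/4, d(E,HN)=81/2
5. join BFKP+E (d=81/2) ⇒ BEFKP; edges |BFKP|=57/4, |E|=81/4
  updated: d(BEFKP,HN)=411/10
6. join BEFKP+HN (d=411/10) ⇒ BEFHKNP; edges |BEFKP|=3/10, |HN|=271/20
final tree: (((((B:5/2,P:5/2):2,F:9/2):3/2,K:6):57/4,E:81/4):3/10,(H:7,N:7):271/20)
total length: 1627/20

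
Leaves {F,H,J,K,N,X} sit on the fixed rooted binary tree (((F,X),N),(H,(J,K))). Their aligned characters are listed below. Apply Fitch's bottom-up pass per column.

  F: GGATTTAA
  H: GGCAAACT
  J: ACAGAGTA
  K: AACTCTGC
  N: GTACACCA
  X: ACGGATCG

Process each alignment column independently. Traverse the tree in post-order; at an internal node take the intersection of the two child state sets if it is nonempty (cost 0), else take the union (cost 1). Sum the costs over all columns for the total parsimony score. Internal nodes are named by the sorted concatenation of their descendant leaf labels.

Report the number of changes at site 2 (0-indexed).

3

FX@0: {G} ∪ {A} = {A,G} (union, +1)
FNX@0: {A,G} ∩ {G} = {G} (intersection, +0)
JK@0: {A} ∩ {A} = {A} (intersection, +0)
HJK@0: {G} ∪ {A} = {A,G} (union, +1)
FHJKNX@0: {G} ∩ {A,G} = {G} (intersection, +0)
FX@1: {G} ∪ {C} = {C,G} (union, +1)
FNX@1: {C,G} ∪ {T} = {C,G,T} (union, +1)
JK@1: {C} ∪ {A} = {A,C} (union, +1)
HJK@1: {G} ∪ {A,C} = {A,C,G} (union, +1)
FHJKNX@1: {C,G,T} ∩ {A,C,G} = {C,G} (intersection, +0)
FX@2: {A} ∪ {G} = {A,G} (union, +1)
FNX@2: {A,G} ∩ {A} = {A} (intersection, +0)
JK@2: {A} ∪ {C} = {A,C} (union, +1)
HJK@2: {C} ∩ {A,C} = {C} (intersection, +0)
FHJKNX@2: {A} ∪ {C} = {A,C} (union, +1)
FX@3: {T} ∪ {G} = {G,T} (union, +1)
FNX@3: {G,T} ∪ {C} = {C,G,T} (union, +1)
JK@3: {G} ∪ {T} = {G,T} (union, +1)
HJK@3: {A} ∪ {G,T} = {A,G,T} (union, +1)
FHJKNX@3: {C,G,T} ∩ {A,G,T} = {G,T} (intersection, +0)
FX@4: {T} ∪ {A} = {A,T} (union, +1)
FNX@4: {A,T} ∩ {A} = {A} (intersection, +0)
JK@4: {A} ∪ {C} = {A,C} (union, +1)
HJK@4: {A} ∩ {A,C} = {A} (intersection, +0)
FHJKNX@4: {A} ∩ {A} = {A} (intersection, +0)
FX@5: {T} ∩ {T} = {T} (intersection, +0)
FNX@5: {T} ∪ {C} = {C,T} (union, +1)
JK@5: {G} ∪ {T} = {G,T} (union, +1)
HJK@5: {A} ∪ {G,T} = {A,G,T} (union, +1)
FHJKNX@5: {C,T} ∩ {A,G,T} = {T} (intersection, +0)
FX@6: {A} ∪ {C} = {A,C} (union, +1)
FNX@6: {A,C} ∩ {C} = {C} (intersection, +0)
JK@6: {T} ∪ {G} = {G,T} (union, +1)
HJK@6: {C} ∪ {G,T} = {C,G,T} (union, +1)
FHJKNX@6: {C} ∩ {C,G,T} = {C} (intersection, +0)
FX@7: {A} ∪ {G} = {A,G} (union, +1)
FNX@7: {A,G} ∩ {A} = {A} (intersection, +0)
JK@7: {A} ∪ {C} = {A,C} (union, +1)
HJK@7: {T} ∪ {A,C} = {A,C,T} (union, +1)
FHJKNX@7: {A} ∩ {A,C,T} = {A} (intersection, +0)
per-site changes: [2, 4, 3, 4, 2, 3, 3, 3]; total = 24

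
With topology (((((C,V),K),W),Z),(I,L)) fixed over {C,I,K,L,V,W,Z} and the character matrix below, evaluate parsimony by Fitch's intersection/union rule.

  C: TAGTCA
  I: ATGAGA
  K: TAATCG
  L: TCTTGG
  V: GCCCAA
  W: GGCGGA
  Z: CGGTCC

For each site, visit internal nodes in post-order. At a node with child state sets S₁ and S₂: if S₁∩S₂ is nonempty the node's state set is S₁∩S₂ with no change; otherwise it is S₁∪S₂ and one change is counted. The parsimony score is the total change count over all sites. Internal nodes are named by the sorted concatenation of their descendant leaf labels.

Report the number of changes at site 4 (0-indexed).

site 0, node CV: C={T} ∪ V={G} → {G,T} (+1)
site 0, node CKV: CV={G,T} ∩ K={T} → {T} (+0)
site 0, node CKVW: CKV={T} ∪ W={G} → {G,T} (+1)
site 0, node CKVWZ: CKVW={G,T} ∪ Z={C} → {C,G,T} (+1)
site 0, node IL: I={A} ∪ L={T} → {A,T} (+1)
site 0, node CIKLVWZ: CKVWZ={C,G,T} ∩ IL={A,T} → {T} (+0)
site 1, node CV: C={A} ∪ V={C} → {A,C} (+1)
site 1, node CKV: CV={A,C} ∩ K={A} → {A} (+0)
site 1, node CKVW: CKV={A} ∪ W={G} → {A,G} (+1)
site 1, node CKVWZ: CKVW={A,G} ∩ Z={G} → {G} (+0)
site 1, node IL: I={T} ∪ L={C} → {C,T} (+1)
site 1, node CIKLVWZ: CKVWZ={G} ∪ IL={C,T} → {C,G,T} (+1)
site 2, node CV: C={G} ∪ V={C} → {C,G} (+1)
site 2, node CKV: CV={C,G} ∪ K={A} → {A,C,G} (+1)
site 2, node CKVW: CKV={A,C,G} ∩ W={C} → {C} (+0)
site 2, node CKVWZ: CKVW={C} ∪ Z={G} → {C,G} (+1)
site 2, node IL: I={G} ∪ L={T} → {G,T} (+1)
site 2, node CIKLVWZ: CKVWZ={C,G} ∩ IL={G,T} → {G} (+0)
site 3, node CV: C={T} ∪ V={C} → {C,T} (+1)
site 3, node CKV: CV={C,T} ∩ K={T} → {T} (+0)
site 3, node CKVW: CKV={T} ∪ W={G} → {G,T} (+1)
site 3, node CKVWZ: CKVW={G,T} ∩ Z={T} → {T} (+0)
site 3, node IL: I={A} ∪ L={T} → {A,T} (+1)
site 3, node CIKLVWZ: CKVWZ={T} ∩ IL={A,T} → {T} (+0)
site 4, node CV: C={C} ∪ V={A} → {A,C} (+1)
site 4, node CKV: CV={A,C} ∩ K={C} → {C} (+0)
site 4, node CKVW: CKV={C} ∪ W={G} → {C,G} (+1)
site 4, node CKVWZ: CKVW={C,G} ∩ Z={C} → {C} (+0)
site 4, node IL: I={G} ∩ L={G} → {G} (+0)
site 4, node CIKLVWZ: CKVWZ={C} ∪ IL={G} → {C,G} (+1)
site 5, node CV: C={A} ∩ V={A} → {A} (+0)
site 5, node CKV: CV={A} ∪ K={G} → {A,G} (+1)
site 5, node CKVW: CKV={A,G} ∩ W={A} → {A} (+0)
site 5, node CKVWZ: CKVW={A} ∪ Z={C} → {A,C} (+1)
site 5, node IL: I={A} ∪ L={G} → {A,G} (+1)
site 5, node CIKLVWZ: CKVWZ={A,C} ∩ IL={A,G} → {A} (+0)
per-site changes: [4, 4, 4, 3, 3, 3]; total = 21

3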